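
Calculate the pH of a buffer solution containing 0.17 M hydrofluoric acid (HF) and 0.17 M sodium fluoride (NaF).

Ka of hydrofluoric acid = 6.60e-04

pKa = -log(6.60e-04) = 3.18. pH = pKa + log([A⁻]/[HA]) = 3.18 + log(0.17/0.17)

pH = 3.18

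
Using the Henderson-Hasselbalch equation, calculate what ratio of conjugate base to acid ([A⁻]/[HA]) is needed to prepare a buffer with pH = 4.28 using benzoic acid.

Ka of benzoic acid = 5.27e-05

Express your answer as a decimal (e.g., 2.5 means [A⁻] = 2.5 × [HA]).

pKa = -log(5.27e-05) = 4.2782. pH = pKa + log([A⁻]/[HA]), so log([A⁻]/[HA]) = pH − pKa = 4.28 − 4.2782 = 0.0018. [A⁻]/[HA] = 10^(0.0018) = 1.00

[A⁻]/[HA] = 1.00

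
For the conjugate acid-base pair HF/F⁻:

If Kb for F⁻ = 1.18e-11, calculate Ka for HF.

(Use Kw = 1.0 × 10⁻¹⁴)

For a conjugate pair Ka × Kb = Kw, so Ka = Kw/Kb = 1.0 × 10⁻¹⁴ / 1.18e-11 = 8.47e-04.

K_a = 8.47e-04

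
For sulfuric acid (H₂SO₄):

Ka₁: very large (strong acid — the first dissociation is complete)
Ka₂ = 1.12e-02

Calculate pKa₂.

pKa₂ = -log(Ka₂) = -log(1.12e-02) = 1.95.

pK_{a2} = 1.95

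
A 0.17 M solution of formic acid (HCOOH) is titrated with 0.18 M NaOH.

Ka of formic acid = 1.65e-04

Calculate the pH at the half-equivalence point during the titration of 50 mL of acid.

At half-equivalence [HA] = [A⁻], so Henderson-Hasselbalch gives pH = pKa = -log(1.65e-04) = 3.78.

pH = pKa = 3.78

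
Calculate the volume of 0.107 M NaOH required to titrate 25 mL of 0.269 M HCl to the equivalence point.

At equivalence: moles acid = moles base. moles HCl = 0.269 × 25/1000 = 0.006725 mol. V_base = moles / 0.107 × 1000 = 62.9 mL.

V_{base} = 62.9 mL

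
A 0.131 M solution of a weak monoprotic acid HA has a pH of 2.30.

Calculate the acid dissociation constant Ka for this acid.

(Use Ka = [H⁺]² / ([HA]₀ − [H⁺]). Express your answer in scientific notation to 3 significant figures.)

[H⁺] = 10^(−pH) = 10^(−2.30) = 5.012e-03 M. For HA ⇌ H⁺ + A⁻, Ka = [H⁺][A⁻]/[HA] = [H⁺]² / ([HA]₀ − [H⁺]) = (5.012e-03)² / (0.131 − 5.012e-03) = 1.99e-04.

K_a = 1.99e-04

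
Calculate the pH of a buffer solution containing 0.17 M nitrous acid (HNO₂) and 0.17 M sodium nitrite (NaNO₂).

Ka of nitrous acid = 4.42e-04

pKa = -log(4.42e-04) = 3.35. pH = pKa + log([A⁻]/[HA]) = 3.35 + log(0.17/0.17)

pH = 3.35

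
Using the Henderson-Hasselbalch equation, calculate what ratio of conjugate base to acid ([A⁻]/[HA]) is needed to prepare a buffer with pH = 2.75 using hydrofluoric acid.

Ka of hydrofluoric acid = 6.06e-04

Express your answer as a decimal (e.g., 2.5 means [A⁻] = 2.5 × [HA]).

pKa = -log(6.06e-04) = 3.2175. pH = pKa + log([A⁻]/[HA]), so log([A⁻]/[HA]) = pH − pKa = 2.75 − 3.2175 = -0.4675. [A⁻]/[HA] = 10^(-0.4675) = 0.341

[A⁻]/[HA] = 0.341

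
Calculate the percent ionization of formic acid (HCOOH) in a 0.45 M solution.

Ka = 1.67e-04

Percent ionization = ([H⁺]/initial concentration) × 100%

Using Ka equilibrium: x² + Ka×x - Ka×C = 0. Solving: [H⁺] = 8.5858e-03. Percent = (8.5858e-03/0.45) × 100

Percent ionization = 1.91%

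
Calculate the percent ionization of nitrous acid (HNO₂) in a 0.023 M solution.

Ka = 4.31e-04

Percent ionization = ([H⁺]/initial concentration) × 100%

Using Ka equilibrium: x² + Ka×x - Ka×C = 0. Solving: [H⁺] = 2.9404e-03. Percent = (2.9404e-03/0.023) × 100

Percent ionization = 12.8%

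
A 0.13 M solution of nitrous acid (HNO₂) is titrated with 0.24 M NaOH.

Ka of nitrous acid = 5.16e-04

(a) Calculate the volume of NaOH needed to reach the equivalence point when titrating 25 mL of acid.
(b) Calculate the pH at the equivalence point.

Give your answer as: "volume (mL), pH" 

moles acid = 0.13 × 25/1000 = 0.00325 mol; V_base = moles/0.24 × 1000 = 13.5 mL. At equivalence only the conjugate base is present: [A⁻] = 0.00325/0.039 = 8.4324e-02 M. Kb = Kw/Ka = 1.94e-11; [OH⁻] = √(Kb × [A⁻]) = 1.2784e-06; pOH = 5.89; pH = 14 - pOH = 8.11.

V = 13.5 mL, pH = 8.11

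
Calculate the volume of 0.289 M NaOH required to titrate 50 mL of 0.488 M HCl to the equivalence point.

At equivalence: moles acid = moles base. moles HCl = 0.488 × 50/1000 = 0.0244 mol. V_base = moles / 0.289 × 1000 = 84.4 mL.

V_{base} = 84.4 mL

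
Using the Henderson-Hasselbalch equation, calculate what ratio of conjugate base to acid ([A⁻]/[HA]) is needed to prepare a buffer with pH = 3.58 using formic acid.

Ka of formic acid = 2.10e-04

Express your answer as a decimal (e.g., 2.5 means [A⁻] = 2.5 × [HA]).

pKa = -log(2.10e-04) = 3.6778. pH = pKa + log([A⁻]/[HA]), so log([A⁻]/[HA]) = pH − pKa = 3.58 − 3.6778 = -0.0978. [A⁻]/[HA] = 10^(-0.0978) = 0.798

[A⁻]/[HA] = 0.798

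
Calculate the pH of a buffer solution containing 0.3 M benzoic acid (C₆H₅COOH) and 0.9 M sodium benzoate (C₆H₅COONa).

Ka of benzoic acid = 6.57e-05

pKa = -log(6.57e-05) = 4.18. pH = pKa + log([A⁻]/[HA]) = 4.18 + log(0.9/0.3)

pH = 4.66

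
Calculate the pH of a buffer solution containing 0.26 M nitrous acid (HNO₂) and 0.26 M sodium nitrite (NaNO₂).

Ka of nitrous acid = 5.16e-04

pKa = -log(5.16e-04) = 3.29. pH = pKa + log([A⁻]/[HA]) = 3.29 + log(0.26/0.26)

pH = 3.29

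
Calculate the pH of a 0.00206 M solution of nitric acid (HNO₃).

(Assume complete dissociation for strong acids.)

[H⁺] = 0.00206 M for strong acid. pH = -log[H⁺] = -log(0.00206)

pH = 2.69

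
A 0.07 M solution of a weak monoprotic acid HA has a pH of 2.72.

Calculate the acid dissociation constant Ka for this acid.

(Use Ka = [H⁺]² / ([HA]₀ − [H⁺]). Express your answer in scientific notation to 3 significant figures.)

[H⁺] = 10^(−pH) = 10^(−2.72) = 1.905e-03 M. For HA ⇌ H⁺ + A⁻, Ka = [H⁺][A⁻]/[HA] = [H⁺]² / ([HA]₀ − [H⁺]) = (1.905e-03)² / (0.07 − 1.905e-03) = 5.33e-05.

K_a = 5.33e-05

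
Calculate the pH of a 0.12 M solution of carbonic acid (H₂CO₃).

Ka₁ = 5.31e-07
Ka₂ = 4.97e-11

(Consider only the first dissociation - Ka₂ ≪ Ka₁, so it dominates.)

First dissociation dominates. From Ka₁ = [H⁺][HA⁻]/[H₂A], x² + Ka₁·x − Ka₁·C = 0 with C = 0.12 M and Ka₁ = 5.31e-07. Solving: [H⁺] = (−Ka₁ + √(Ka₁² + 4·Ka₁·C)) / 2 = 2.5216e-04 M. pH = -log(2.5216e-04) = 3.60.

pH = 3.60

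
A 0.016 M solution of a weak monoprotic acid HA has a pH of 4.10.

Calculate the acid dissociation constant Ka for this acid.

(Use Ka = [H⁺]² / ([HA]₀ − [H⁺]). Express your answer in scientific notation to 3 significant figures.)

[H⁺] = 10^(−pH) = 10^(−4.10) = 7.943e-05 M. For HA ⇌ H⁺ + A⁻, Ka = [H⁺][A⁻]/[HA] = [H⁺]² / ([HA]₀ − [H⁺]) = (7.943e-05)² / (0.016 − 7.943e-05) = 3.96e-07.

K_a = 3.96e-07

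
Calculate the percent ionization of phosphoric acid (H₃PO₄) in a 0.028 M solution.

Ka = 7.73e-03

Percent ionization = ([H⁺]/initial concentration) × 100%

Using Ka equilibrium: x² + Ka×x - Ka×C = 0. Solving: [H⁺] = 1.1346e-02. Percent = (1.1346e-02/0.028) × 100

Percent ionization = 40.5%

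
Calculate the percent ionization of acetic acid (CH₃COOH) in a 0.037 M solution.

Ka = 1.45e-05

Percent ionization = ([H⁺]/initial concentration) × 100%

Using Ka equilibrium: x² + Ka×x - Ka×C = 0. Solving: [H⁺] = 7.2525e-04. Percent = (7.2525e-04/0.037) × 100

Percent ionization = 1.96%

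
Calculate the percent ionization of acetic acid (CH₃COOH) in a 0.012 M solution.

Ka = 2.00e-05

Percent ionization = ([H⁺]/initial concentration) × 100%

Using Ka equilibrium: x² + Ka×x - Ka×C = 0. Solving: [H⁺] = 4.8000e-04. Percent = (4.8000e-04/0.012) × 100

Percent ionization = 4%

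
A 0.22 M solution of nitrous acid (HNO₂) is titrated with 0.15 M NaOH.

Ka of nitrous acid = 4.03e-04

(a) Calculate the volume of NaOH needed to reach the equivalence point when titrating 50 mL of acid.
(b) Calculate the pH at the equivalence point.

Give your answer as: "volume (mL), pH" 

moles acid = 0.22 × 50/1000 = 0.011 mol; V_base = moles/0.15 × 1000 = 73.3 mL. At equivalence only the conjugate base is present: [A⁻] = 0.011/0.123 = 8.9189e-02 M. Kb = Kw/Ka = 2.48e-11; [OH⁻] = √(Kb × [A⁻]) = 1.4877e-06; pOH = 5.83; pH = 14 - pOH = 8.17.

V = 73.3 mL, pH = 8.17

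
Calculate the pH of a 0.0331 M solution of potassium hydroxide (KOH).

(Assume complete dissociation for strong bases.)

[OH⁻] = 0.0331 M for strong base. pOH = -log[OH⁻] = 1.48, pH = 14 - pOH

pH = 12.52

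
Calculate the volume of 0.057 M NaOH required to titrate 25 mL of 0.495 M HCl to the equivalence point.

At equivalence: moles acid = moles base. moles HCl = 0.495 × 25/1000 = 0.01238 mol. V_base = moles / 0.057 × 1000 = 217.1 mL.

V_{base} = 217.1 mL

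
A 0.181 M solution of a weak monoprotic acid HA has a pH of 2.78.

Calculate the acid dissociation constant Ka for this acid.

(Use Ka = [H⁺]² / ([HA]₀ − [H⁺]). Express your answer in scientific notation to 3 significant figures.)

[H⁺] = 10^(−pH) = 10^(−2.78) = 1.660e-03 M. For HA ⇌ H⁺ + A⁻, Ka = [H⁺][A⁻]/[HA] = [H⁺]² / ([HA]₀ − [H⁺]) = (1.660e-03)² / (0.181 − 1.660e-03) = 1.54e-05.

K_a = 1.54e-05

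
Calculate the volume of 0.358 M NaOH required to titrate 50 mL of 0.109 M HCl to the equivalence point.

At equivalence: moles acid = moles base. moles HCl = 0.109 × 50/1000 = 0.00545 mol. V_base = moles / 0.358 × 1000 = 15.2 mL.

V_{base} = 15.2 mL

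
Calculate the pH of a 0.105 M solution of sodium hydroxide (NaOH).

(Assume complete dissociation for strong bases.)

[OH⁻] = 0.105 M for strong base. pOH = -log[OH⁻] = 0.98, pH = 14 - pOH

pH = 13.02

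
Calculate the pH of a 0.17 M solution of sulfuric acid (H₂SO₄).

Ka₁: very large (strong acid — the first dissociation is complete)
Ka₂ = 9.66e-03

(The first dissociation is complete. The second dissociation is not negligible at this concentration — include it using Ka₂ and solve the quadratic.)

First dissociation is complete: [H⁺]₀ = [HSO₄⁻]₀ = C = 0.17 M. Second dissociation HSO₄⁻ ⇌ H⁺ + SO₄²⁻: let x = [SO₄²⁻]. Ka₂ = (C + x)·x / (C − x) = 9.66e-03 → x² + (C + Ka₂)·x − Ka₂·C = 0 → x² + 0.17966·x − 1.642e-03 = 0. x = (−0.17966 + √(0.17966² + 4 × 1.642e-03)) / 2 = 8.7176e-03 M. [H⁺] = C + x = 0.17 + 8.7176e-03 = 1.7872e-01 M. pH = -log(1.7872e-01) = 0.75.

pH = 0.75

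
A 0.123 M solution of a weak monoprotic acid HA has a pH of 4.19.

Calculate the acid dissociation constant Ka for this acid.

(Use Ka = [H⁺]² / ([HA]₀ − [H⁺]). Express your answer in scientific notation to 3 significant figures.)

[H⁺] = 10^(−pH) = 10^(−4.19) = 6.457e-05 M. For HA ⇌ H⁺ + A⁻, Ka = [H⁺][A⁻]/[HA] = [H⁺]² / ([HA]₀ − [H⁺]) = (6.457e-05)² / (0.123 − 6.457e-05) = 3.39e-08.

K_a = 3.39e-08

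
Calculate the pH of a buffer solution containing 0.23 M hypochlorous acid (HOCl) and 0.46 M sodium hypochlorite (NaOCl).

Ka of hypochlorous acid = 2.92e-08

pKa = -log(2.92e-08) = 7.53. pH = pKa + log([A⁻]/[HA]) = 7.53 + log(0.46/0.23)

pH = 7.84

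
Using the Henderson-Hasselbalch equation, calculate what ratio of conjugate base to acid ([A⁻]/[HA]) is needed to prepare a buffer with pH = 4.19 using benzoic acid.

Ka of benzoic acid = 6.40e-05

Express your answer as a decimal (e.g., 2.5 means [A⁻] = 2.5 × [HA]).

pKa = -log(6.40e-05) = 4.1938. pH = pKa + log([A⁻]/[HA]), so log([A⁻]/[HA]) = pH − pKa = 4.19 − 4.1938 = -0.0038. [A⁻]/[HA] = 10^(-0.0038) = 0.991

[A⁻]/[HA] = 0.991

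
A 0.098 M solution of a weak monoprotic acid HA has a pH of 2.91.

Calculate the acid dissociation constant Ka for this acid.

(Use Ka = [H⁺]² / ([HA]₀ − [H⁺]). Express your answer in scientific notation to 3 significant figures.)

[H⁺] = 10^(−pH) = 10^(−2.91) = 1.230e-03 M. For HA ⇌ H⁺ + A⁻, Ka = [H⁺][A⁻]/[HA] = [H⁺]² / ([HA]₀ − [H⁺]) = (1.230e-03)² / (0.098 − 1.230e-03) = 1.56e-05.

K_a = 1.56e-05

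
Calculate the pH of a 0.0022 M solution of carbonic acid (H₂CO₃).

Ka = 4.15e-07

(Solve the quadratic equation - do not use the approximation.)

x² + Ka×x - Ka×C = 0. Using quadratic formula: [H⁺] = 3.0009e-05

pH = 4.52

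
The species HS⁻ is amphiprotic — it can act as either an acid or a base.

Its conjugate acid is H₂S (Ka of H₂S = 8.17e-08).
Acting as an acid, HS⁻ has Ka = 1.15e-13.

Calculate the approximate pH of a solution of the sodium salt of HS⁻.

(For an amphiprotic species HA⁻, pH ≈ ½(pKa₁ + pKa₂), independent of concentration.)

pKa₁ = -log(8.17e-08) = 7.09; pKa₂ = -log(1.15e-13) = 12.94. For an amphiprotic species, pH ≈ ½(pKa₁ + pKa₂) = ½(7.09 + 12.94) = 10.01.

pH = 10.01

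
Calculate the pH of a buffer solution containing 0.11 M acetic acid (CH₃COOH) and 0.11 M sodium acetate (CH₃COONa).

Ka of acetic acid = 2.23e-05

pKa = -log(2.23e-05) = 4.65. pH = pKa + log([A⁻]/[HA]) = 4.65 + log(0.11/0.11)

pH = 4.65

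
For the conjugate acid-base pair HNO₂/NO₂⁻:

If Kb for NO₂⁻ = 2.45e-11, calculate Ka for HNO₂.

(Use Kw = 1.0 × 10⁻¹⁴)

For a conjugate pair Ka × Kb = Kw, so Ka = Kw/Kb = 1.0 × 10⁻¹⁴ / 2.45e-11 = 4.08e-04.

K_a = 4.08e-04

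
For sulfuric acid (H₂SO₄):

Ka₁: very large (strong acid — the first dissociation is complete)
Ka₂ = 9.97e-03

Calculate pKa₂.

pKa₂ = -log(Ka₂) = -log(9.97e-03) = 2.00.

pK_{a2} = 2.00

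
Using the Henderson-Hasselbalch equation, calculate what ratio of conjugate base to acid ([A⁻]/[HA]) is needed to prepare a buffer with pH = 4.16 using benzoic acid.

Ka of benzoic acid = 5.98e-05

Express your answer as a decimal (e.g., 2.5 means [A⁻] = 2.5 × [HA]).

pKa = -log(5.98e-05) = 4.2233. pH = pKa + log([A⁻]/[HA]), so log([A⁻]/[HA]) = pH − pKa = 4.16 − 4.2233 = -0.0633. [A⁻]/[HA] = 10^(-0.0633) = 0.864

[A⁻]/[HA] = 0.864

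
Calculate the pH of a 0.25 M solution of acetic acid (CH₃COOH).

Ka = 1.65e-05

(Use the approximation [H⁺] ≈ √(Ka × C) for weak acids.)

[H⁺] = √(Ka × C) = √(1.65e-05 × 0.25) = 2.0310e-03. pH = -log(2.0310e-03)

pH = 2.69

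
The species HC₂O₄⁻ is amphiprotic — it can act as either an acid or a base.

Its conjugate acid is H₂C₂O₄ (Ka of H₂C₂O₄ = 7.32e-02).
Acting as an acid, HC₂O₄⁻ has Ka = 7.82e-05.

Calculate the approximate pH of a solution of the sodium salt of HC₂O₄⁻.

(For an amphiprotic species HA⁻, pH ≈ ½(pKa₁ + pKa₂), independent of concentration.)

pKa₁ = -log(7.32e-02) = 1.14; pKa₂ = -log(7.82e-05) = 4.11. For an amphiprotic species, pH ≈ ½(pKa₁ + pKa₂) = ½(1.14 + 4.11) = 2.62.

pH = 2.62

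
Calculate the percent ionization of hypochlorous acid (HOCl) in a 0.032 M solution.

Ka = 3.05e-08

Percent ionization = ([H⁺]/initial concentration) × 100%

Using Ka equilibrium: x² + Ka×x - Ka×C = 0. Solving: [H⁺] = 3.1226e-05. Percent = (3.1226e-05/0.032) × 100

Percent ionization = 0.0976%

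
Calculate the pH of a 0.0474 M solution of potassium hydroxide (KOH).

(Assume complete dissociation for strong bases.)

[OH⁻] = 0.0474 M for strong base. pOH = -log[OH⁻] = 1.32, pH = 14 - pOH

pH = 12.68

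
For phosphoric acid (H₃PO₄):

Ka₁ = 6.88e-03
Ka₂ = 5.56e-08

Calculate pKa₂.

pKa₂ = -log(Ka₂) = -log(5.56e-08) = 7.25.

pK_{a2} = 7.25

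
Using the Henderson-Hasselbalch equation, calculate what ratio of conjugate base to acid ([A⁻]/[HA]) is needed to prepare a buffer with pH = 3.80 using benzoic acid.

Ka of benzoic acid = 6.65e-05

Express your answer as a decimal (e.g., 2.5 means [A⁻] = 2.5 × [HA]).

pKa = -log(6.65e-05) = 4.1772. pH = pKa + log([A⁻]/[HA]), so log([A⁻]/[HA]) = pH − pKa = 3.80 − 4.1772 = -0.3772. [A⁻]/[HA] = 10^(-0.3772) = 0.420

[A⁻]/[HA] = 0.420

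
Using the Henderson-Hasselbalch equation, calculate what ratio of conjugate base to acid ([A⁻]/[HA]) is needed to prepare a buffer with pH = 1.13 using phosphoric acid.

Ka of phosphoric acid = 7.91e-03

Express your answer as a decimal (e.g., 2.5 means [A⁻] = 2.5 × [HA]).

pKa = -log(7.91e-03) = 2.1018. pH = pKa + log([A⁻]/[HA]), so log([A⁻]/[HA]) = pH − pKa = 1.13 − 2.1018 = -0.9718. [A⁻]/[HA] = 10^(-0.9718) = 0.107

[A⁻]/[HA] = 0.107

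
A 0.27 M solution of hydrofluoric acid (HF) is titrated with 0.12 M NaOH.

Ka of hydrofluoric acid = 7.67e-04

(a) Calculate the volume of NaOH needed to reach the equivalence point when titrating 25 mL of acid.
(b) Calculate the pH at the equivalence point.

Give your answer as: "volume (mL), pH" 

moles acid = 0.27 × 25/1000 = 0.00675 mol; V_base = moles/0.12 × 1000 = 56.2 mL. At equivalence only the conjugate base is present: [A⁻] = 0.00675/0.081 = 8.3077e-02 M. Kb = Kw/Ka = 1.30e-11; [OH⁻] = √(Kb × [A⁻]) = 1.0407e-06; pOH = 5.98; pH = 14 - pOH = 8.02.

V = 56.2 mL, pH = 8.02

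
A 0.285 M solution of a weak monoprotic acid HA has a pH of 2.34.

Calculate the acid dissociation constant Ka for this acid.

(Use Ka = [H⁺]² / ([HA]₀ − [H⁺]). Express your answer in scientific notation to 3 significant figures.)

[H⁺] = 10^(−pH) = 10^(−2.34) = 4.571e-03 M. For HA ⇌ H⁺ + A⁻, Ka = [H⁺][A⁻]/[HA] = [H⁺]² / ([HA]₀ − [H⁺]) = (4.571e-03)² / (0.285 − 4.571e-03) = 7.45e-05.

K_a = 7.45e-05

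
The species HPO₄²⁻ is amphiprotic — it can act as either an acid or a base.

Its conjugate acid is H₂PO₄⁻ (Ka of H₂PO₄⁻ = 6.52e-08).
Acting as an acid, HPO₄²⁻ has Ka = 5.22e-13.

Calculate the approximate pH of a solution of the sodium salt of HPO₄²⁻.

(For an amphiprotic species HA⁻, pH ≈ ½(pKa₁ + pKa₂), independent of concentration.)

pKa₁ = -log(6.52e-08) = 7.19; pKa₂ = -log(5.22e-13) = 12.28. For an amphiprotic species, pH ≈ ½(pKa₁ + pKa₂) = ½(7.19 + 12.28) = 9.73.

pH = 9.73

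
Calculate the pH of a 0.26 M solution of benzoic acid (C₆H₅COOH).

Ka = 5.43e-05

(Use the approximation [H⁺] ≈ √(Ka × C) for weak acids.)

[H⁺] = √(Ka × C) = √(5.43e-05 × 0.26) = 3.7574e-03. pH = -log(3.7574e-03)

pH = 2.43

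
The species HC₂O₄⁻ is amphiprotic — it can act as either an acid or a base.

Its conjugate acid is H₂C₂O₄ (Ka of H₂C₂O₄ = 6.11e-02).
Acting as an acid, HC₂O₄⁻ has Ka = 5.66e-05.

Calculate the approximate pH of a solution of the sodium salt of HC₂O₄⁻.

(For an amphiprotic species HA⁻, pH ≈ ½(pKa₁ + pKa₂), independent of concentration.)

pKa₁ = -log(6.11e-02) = 1.21; pKa₂ = -log(5.66e-05) = 4.25. For an amphiprotic species, pH ≈ ½(pKa₁ + pKa₂) = ½(1.21 + 4.25) = 2.73.

pH = 2.73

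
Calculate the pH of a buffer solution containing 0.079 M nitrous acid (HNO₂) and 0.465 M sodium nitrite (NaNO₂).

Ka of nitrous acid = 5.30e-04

pKa = -log(5.30e-04) = 3.28. pH = pKa + log([A⁻]/[HA]) = 3.28 + log(0.465/0.079)

pH = 4.05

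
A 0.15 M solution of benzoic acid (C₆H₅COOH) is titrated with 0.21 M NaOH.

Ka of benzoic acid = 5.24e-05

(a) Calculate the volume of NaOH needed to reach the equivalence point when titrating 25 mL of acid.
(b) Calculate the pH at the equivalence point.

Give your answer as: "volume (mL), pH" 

moles acid = 0.15 × 25/1000 = 0.00375 mol; V_base = moles/0.21 × 1000 = 17.9 mL. At equivalence only the conjugate base is present: [A⁻] = 0.00375/0.043 = 8.7500e-02 M. Kb = Kw/Ka = 1.91e-10; [OH⁻] = √(Kb × [A⁻]) = 4.0864e-06; pOH = 5.39; pH = 14 - pOH = 8.61.

V = 17.9 mL, pH = 8.61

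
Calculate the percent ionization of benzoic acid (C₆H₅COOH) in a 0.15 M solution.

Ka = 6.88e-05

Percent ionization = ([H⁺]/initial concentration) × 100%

Using Ka equilibrium: x² + Ka×x - Ka×C = 0. Solving: [H⁺] = 3.1783e-03. Percent = (3.1783e-03/0.15) × 100

Percent ionization = 2.12%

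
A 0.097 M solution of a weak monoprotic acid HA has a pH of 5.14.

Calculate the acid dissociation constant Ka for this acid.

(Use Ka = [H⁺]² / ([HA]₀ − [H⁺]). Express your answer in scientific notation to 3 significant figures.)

[H⁺] = 10^(−pH) = 10^(−5.14) = 7.244e-06 M. For HA ⇌ H⁺ + A⁻, Ka = [H⁺][A⁻]/[HA] = [H⁺]² / ([HA]₀ − [H⁺]) = (7.244e-06)² / (0.097 − 7.244e-06) = 5.41e-10.

K_a = 5.41e-10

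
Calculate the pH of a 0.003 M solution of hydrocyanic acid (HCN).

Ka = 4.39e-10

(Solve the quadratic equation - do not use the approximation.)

x² + Ka×x - Ka×C = 0. Using quadratic formula: [H⁺] = 1.1474e-06

pH = 5.94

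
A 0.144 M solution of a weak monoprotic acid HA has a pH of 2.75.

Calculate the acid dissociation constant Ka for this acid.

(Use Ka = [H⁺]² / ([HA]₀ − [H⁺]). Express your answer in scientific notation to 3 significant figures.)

[H⁺] = 10^(−pH) = 10^(−2.75) = 1.778e-03 M. For HA ⇌ H⁺ + A⁻, Ka = [H⁺][A⁻]/[HA] = [H⁺]² / ([HA]₀ − [H⁺]) = (1.778e-03)² / (0.144 − 1.778e-03) = 2.22e-05.

K_a = 2.22e-05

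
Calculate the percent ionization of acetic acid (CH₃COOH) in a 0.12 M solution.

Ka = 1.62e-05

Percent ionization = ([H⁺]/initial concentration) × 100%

Using Ka equilibrium: x² + Ka×x - Ka×C = 0. Solving: [H⁺] = 1.3862e-03. Percent = (1.3862e-03/0.12) × 100

Percent ionization = 1.16%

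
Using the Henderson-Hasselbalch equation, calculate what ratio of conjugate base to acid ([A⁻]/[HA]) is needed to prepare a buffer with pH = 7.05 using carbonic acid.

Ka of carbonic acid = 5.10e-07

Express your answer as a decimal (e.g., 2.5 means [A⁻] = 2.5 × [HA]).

pKa = -log(5.10e-07) = 6.2924. pH = pKa + log([A⁻]/[HA]), so log([A⁻]/[HA]) = pH − pKa = 7.05 − 6.2924 = 0.7576. [A⁻]/[HA] = 10^(0.7576) = 5.72

[A⁻]/[HA] = 5.72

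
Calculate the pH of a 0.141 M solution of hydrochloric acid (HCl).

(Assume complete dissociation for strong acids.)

[H⁺] = 0.141 M for strong acid. pH = -log[H⁺] = -log(0.141)

pH = 0.85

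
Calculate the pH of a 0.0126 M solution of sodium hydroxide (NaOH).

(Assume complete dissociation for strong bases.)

[OH⁻] = 0.0126 M for strong base. pOH = -log[OH⁻] = 1.90, pH = 14 - pOH

pH = 12.10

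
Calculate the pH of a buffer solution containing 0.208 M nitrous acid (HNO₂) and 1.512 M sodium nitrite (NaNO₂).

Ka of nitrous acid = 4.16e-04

pKa = -log(4.16e-04) = 3.38. pH = pKa + log([A⁻]/[HA]) = 3.38 + log(1.512/0.208)

pH = 4.24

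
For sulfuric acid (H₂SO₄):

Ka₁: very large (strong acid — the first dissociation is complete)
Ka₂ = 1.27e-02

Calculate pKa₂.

pKa₂ = -log(Ka₂) = -log(1.27e-02) = 1.90.

pK_{a2} = 1.90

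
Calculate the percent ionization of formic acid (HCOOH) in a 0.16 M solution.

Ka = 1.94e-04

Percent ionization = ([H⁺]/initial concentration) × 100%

Using Ka equilibrium: x² + Ka×x - Ka×C = 0. Solving: [H⁺] = 5.4752e-03. Percent = (5.4752e-03/0.16) × 100

Percent ionization = 3.42%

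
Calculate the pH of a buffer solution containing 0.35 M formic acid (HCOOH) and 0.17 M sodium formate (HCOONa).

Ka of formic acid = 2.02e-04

pKa = -log(2.02e-04) = 3.69. pH = pKa + log([A⁻]/[HA]) = 3.69 + log(0.17/0.35)

pH = 3.38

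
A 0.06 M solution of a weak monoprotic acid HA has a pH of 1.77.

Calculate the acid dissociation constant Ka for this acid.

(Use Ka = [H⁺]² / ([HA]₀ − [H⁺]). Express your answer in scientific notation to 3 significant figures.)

[H⁺] = 10^(−pH) = 10^(−1.77) = 1.698e-02 M. For HA ⇌ H⁺ + A⁻, Ka = [H⁺][A⁻]/[HA] = [H⁺]² / ([HA]₀ − [H⁺]) = (1.698e-02)² / (0.06 − 1.698e-02) = 6.70e-03.

K_a = 6.70e-03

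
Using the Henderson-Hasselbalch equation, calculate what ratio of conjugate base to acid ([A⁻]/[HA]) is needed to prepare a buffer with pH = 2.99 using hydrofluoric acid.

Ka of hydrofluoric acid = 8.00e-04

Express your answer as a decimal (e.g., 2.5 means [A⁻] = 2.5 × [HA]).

pKa = -log(8.00e-04) = 3.0969. pH = pKa + log([A⁻]/[HA]), so log([A⁻]/[HA]) = pH − pKa = 2.99 − 3.0969 = -0.1069. [A⁻]/[HA] = 10^(-0.1069) = 0.782

[A⁻]/[HA] = 0.782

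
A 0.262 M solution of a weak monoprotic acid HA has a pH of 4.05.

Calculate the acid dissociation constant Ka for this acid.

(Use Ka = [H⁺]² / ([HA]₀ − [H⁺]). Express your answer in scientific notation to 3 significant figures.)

[H⁺] = 10^(−pH) = 10^(−4.05) = 8.913e-05 M. For HA ⇌ H⁺ + A⁻, Ka = [H⁺][A⁻]/[HA] = [H⁺]² / ([HA]₀ − [H⁺]) = (8.913e-05)² / (0.262 − 8.913e-05) = 3.03e-08.

K_a = 3.03e-08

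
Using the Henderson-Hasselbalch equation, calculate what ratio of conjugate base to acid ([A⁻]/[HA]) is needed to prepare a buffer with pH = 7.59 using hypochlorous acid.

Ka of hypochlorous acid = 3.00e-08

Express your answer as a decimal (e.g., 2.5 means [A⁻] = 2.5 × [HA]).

pKa = -log(3.00e-08) = 7.5229. pH = pKa + log([A⁻]/[HA]), so log([A⁻]/[HA]) = pH − pKa = 7.59 − 7.5229 = 0.0671. [A⁻]/[HA] = 10^(0.0671) = 1.17

[A⁻]/[HA] = 1.17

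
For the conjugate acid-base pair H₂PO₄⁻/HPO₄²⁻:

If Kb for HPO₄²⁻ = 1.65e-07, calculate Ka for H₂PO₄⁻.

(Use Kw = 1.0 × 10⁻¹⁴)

For a conjugate pair Ka × Kb = Kw, so Ka = Kw/Kb = 1.0 × 10⁻¹⁴ / 1.65e-07 = 6.06e-08.

K_a = 6.06e-08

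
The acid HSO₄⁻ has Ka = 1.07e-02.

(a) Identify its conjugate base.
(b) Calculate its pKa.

(a) The conjugate base is formed by removing one H⁺ from HSO₄⁻, giving SO₄²⁻. (b) pKa = -log(Ka) = -log(1.07e-02) = 1.97.

Conjugate base: SO₄²⁻; pK_a = 1.97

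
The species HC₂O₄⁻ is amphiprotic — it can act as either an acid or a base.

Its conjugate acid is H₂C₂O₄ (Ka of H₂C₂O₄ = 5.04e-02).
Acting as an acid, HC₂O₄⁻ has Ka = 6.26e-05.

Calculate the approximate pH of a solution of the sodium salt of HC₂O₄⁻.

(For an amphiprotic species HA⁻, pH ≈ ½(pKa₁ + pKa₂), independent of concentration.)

pKa₁ = -log(5.04e-02) = 1.30; pKa₂ = -log(6.26e-05) = 4.20. For an amphiprotic species, pH ≈ ½(pKa₁ + pKa₂) = ½(1.30 + 4.20) = 2.75.

pH = 2.75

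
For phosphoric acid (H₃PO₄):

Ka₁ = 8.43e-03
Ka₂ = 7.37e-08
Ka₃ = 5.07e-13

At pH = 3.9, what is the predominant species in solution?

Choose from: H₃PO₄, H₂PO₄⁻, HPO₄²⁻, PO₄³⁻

pKa₁ = 2.07, pKa₂ = 7.13, pKa₃ = 12.29. For a polyprotic acid the predominant species crosses at each pKa: below pKa_n the protonated form dominates, above it the deprotonated form does. At pH = 3.9, the predominant species is H₂PO₄⁻.

H₂PO₄⁻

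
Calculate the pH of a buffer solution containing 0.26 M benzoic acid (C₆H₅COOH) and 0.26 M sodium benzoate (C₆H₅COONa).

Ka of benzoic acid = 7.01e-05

pKa = -log(7.01e-05) = 4.15. pH = pKa + log([A⁻]/[HA]) = 4.15 + log(0.26/0.26)

pH = 4.15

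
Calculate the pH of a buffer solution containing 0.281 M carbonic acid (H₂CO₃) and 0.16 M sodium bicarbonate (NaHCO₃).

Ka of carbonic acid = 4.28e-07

pKa = -log(4.28e-07) = 6.37. pH = pKa + log([A⁻]/[HA]) = 6.37 + log(0.16/0.281)

pH = 6.12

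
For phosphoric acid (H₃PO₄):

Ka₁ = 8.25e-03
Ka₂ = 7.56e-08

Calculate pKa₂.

pKa₂ = -log(Ka₂) = -log(7.56e-08) = 7.12.

pK_{a2} = 7.12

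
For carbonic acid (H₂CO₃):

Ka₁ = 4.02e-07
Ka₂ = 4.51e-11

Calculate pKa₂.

pKa₂ = -log(Ka₂) = -log(4.51e-11) = 10.35.

pK_{a2} = 10.35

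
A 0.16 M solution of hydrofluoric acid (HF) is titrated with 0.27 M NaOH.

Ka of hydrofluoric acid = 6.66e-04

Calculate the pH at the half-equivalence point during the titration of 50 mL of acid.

At half-equivalence [HA] = [A⁻], so Henderson-Hasselbalch gives pH = pKa = -log(6.66e-04) = 3.18.

pH = pKa = 3.18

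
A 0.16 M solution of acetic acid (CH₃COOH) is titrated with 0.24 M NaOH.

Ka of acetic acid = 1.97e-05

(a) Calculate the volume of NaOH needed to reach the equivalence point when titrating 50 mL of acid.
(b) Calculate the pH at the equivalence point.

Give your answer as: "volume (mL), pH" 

moles acid = 0.16 × 50/1000 = 0.008 mol; V_base = moles/0.24 × 1000 = 33.3 mL. At equivalence only the conjugate base is present: [A⁻] = 0.008/0.083 = 9.6000e-02 M. Kb = Kw/Ka = 5.08e-10; [OH⁻] = √(Kb × [A⁻]) = 6.9808e-06; pOH = 5.16; pH = 14 - pOH = 8.84.

V = 33.3 mL, pH = 8.84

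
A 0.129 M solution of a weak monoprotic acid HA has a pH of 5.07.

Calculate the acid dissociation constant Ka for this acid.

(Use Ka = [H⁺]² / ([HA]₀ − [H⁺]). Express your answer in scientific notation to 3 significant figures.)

[H⁺] = 10^(−pH) = 10^(−5.07) = 8.511e-06 M. For HA ⇌ H⁺ + A⁻, Ka = [H⁺][A⁻]/[HA] = [H⁺]² / ([HA]₀ − [H⁺]) = (8.511e-06)² / (0.129 − 8.511e-06) = 5.62e-10.

K_a = 5.62e-10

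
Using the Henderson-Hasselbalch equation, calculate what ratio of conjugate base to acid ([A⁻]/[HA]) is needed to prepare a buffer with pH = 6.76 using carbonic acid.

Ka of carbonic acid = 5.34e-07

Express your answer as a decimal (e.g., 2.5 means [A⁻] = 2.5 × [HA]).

pKa = -log(5.34e-07) = 6.2725. pH = pKa + log([A⁻]/[HA]), so log([A⁻]/[HA]) = pH − pKa = 6.76 − 6.2725 = 0.4875. [A⁻]/[HA] = 10^(0.4875) = 3.07

[A⁻]/[HA] = 3.07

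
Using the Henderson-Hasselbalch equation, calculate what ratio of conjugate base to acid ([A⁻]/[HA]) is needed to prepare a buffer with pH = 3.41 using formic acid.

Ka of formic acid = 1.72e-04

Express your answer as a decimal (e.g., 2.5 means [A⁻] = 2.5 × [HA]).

pKa = -log(1.72e-04) = 3.7645. pH = pKa + log([A⁻]/[HA]), so log([A⁻]/[HA]) = pH − pKa = 3.41 − 3.7645 = -0.3545. [A⁻]/[HA] = 10^(-0.3545) = 0.442

[A⁻]/[HA] = 0.442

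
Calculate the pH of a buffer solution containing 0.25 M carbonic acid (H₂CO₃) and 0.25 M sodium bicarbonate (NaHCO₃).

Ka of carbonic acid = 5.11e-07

pKa = -log(5.11e-07) = 6.29. pH = pKa + log([A⁻]/[HA]) = 6.29 + log(0.25/0.25)

pH = 6.29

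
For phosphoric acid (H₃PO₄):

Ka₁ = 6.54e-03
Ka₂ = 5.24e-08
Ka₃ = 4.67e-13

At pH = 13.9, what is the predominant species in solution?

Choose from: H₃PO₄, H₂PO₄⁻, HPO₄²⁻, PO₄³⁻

pKa₁ = 2.18, pKa₂ = 7.28, pKa₃ = 12.33. For a polyprotic acid the predominant species crosses at each pKa: below pKa_n the protonated form dominates, above it the deprotonated form does. At pH = 13.9, the predominant species is PO₄³⁻.

PO₄³⁻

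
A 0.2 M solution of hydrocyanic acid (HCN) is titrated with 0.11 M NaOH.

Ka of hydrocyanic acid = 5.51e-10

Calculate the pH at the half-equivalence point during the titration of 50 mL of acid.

At half-equivalence [HA] = [A⁻], so Henderson-Hasselbalch gives pH = pKa = -log(5.51e-10) = 9.26.

pH = pKa = 9.26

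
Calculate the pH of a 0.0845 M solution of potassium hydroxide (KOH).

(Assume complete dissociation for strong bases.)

[OH⁻] = 0.0845 M for strong base. pOH = -log[OH⁻] = 1.07, pH = 14 - pOH

pH = 12.93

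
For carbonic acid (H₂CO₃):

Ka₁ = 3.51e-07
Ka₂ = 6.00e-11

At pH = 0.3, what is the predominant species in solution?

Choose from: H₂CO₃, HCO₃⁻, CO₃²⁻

pKa₁ = 6.45, pKa₂ = 10.22. For a polyprotic acid the predominant species crosses at each pKa: below pKa_n the protonated form dominates, above it the deprotonated form does. At pH = 0.3, the predominant species is H₂CO₃.

H₂CO₃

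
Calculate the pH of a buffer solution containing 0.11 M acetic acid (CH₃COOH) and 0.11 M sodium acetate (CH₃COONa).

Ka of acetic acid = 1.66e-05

pKa = -log(1.66e-05) = 4.78. pH = pKa + log([A⁻]/[HA]) = 4.78 + log(0.11/0.11)

pH = 4.78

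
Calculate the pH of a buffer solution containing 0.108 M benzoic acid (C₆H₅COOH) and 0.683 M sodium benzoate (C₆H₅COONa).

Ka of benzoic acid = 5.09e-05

pKa = -log(5.09e-05) = 4.29. pH = pKa + log([A⁻]/[HA]) = 4.29 + log(0.683/0.108)

pH = 5.09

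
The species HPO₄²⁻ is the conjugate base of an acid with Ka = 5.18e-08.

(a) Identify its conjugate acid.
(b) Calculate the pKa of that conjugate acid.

(a) The conjugate acid is formed by adding one H⁺ to HPO₄²⁻, giving H₂PO₄⁻. (b) pKa = -log(Ka) = -log(5.18e-08) = 7.29.

Conjugate acid: H₂PO₄⁻; pK_a = 7.29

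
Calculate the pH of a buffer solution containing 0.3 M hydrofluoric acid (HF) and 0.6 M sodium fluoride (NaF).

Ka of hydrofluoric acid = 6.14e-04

pKa = -log(6.14e-04) = 3.21. pH = pKa + log([A⁻]/[HA]) = 3.21 + log(0.6/0.3)

pH = 3.51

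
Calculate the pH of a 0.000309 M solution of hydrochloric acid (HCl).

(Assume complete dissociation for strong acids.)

[H⁺] = 0.000309 M for strong acid. pH = -log[H⁺] = -log(0.000309)

pH = 3.51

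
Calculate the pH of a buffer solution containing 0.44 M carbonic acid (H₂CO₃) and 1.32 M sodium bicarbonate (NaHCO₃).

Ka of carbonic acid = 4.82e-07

pKa = -log(4.82e-07) = 6.32. pH = pKa + log([A⁻]/[HA]) = 6.32 + log(1.32/0.44)

pH = 6.79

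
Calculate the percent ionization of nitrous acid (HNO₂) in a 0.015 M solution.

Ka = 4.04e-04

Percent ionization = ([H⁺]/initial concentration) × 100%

Using Ka equilibrium: x² + Ka×x - Ka×C = 0. Solving: [H⁺] = 2.2680e-03. Percent = (2.2680e-03/0.015) × 100

Percent ionization = 15.1%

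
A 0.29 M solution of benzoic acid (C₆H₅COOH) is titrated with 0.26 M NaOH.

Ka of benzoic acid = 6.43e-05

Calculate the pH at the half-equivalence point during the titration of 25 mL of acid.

At half-equivalence [HA] = [A⁻], so Henderson-Hasselbalch gives pH = pKa = -log(6.43e-05) = 4.19.

pH = pKa = 4.19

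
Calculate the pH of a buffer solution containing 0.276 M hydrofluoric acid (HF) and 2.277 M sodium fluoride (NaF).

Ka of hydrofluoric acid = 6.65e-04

pKa = -log(6.65e-04) = 3.18. pH = pKa + log([A⁻]/[HA]) = 3.18 + log(2.277/0.276)

pH = 4.09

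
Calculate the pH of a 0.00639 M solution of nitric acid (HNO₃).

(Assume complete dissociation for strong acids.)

[H⁺] = 0.00639 M for strong acid. pH = -log[H⁺] = -log(0.00639)

pH = 2.19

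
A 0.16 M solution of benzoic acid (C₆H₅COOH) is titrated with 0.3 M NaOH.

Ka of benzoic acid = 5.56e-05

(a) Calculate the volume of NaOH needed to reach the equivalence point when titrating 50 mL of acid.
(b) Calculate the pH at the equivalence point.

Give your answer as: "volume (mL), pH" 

moles acid = 0.16 × 50/1000 = 0.008 mol; V_base = moles/0.3 × 1000 = 26.7 mL. At equivalence only the conjugate base is present: [A⁻] = 0.008/0.077 = 1.0435e-01 M. Kb = Kw/Ka = 1.80e-10; [OH⁻] = √(Kb × [A⁻]) = 4.3322e-06; pOH = 5.36; pH = 14 - pOH = 8.64.

V = 26.7 mL, pH = 8.64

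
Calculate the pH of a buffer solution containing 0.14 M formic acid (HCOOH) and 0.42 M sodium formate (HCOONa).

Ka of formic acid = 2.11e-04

pKa = -log(2.11e-04) = 3.68. pH = pKa + log([A⁻]/[HA]) = 3.68 + log(0.42/0.14)

pH = 4.15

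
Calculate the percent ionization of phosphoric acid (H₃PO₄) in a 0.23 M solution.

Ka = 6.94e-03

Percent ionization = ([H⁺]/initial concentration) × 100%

Using Ka equilibrium: x² + Ka×x - Ka×C = 0. Solving: [H⁺] = 3.6633e-02. Percent = (3.6633e-02/0.23) × 100

Percent ionization = 15.9%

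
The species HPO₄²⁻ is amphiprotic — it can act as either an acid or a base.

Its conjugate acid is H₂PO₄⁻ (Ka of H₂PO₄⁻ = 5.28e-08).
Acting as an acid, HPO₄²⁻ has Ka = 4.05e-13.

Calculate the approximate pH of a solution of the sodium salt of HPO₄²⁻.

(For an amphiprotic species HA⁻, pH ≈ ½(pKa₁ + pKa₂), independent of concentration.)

pKa₁ = -log(5.28e-08) = 7.28; pKa₂ = -log(4.05e-13) = 12.39. For an amphiprotic species, pH ≈ ½(pKa₁ + pKa₂) = ½(7.28 + 12.39) = 9.83.

pH = 9.83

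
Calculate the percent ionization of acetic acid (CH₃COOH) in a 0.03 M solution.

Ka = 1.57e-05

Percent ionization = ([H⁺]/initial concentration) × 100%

Using Ka equilibrium: x² + Ka×x - Ka×C = 0. Solving: [H⁺] = 6.7849e-04. Percent = (6.7849e-04/0.03) × 100

Percent ionization = 2.26%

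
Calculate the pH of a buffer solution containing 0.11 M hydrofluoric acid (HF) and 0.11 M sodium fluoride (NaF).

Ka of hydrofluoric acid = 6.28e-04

pKa = -log(6.28e-04) = 3.20. pH = pKa + log([A⁻]/[HA]) = 3.20 + log(0.11/0.11)

pH = 3.20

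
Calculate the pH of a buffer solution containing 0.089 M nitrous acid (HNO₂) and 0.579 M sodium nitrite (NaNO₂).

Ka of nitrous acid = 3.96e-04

pKa = -log(3.96e-04) = 3.40. pH = pKa + log([A⁻]/[HA]) = 3.40 + log(0.579/0.089)

pH = 4.22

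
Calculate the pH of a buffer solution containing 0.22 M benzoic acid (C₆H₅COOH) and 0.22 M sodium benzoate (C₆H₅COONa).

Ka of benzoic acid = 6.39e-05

pKa = -log(6.39e-05) = 4.19. pH = pKa + log([A⁻]/[HA]) = 4.19 + log(0.22/0.22)

pH = 4.19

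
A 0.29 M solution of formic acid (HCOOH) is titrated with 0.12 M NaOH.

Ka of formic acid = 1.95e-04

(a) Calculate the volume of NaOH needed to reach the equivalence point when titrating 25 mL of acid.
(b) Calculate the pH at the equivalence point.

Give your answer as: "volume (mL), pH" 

moles acid = 0.29 × 25/1000 = 0.00725 mol; V_base = moles/0.12 × 1000 = 60.4 mL. At equivalence only the conjugate base is present: [A⁻] = 0.00725/0.085 = 8.4878e-02 M. Kb = Kw/Ka = 5.13e-11; [OH⁻] = √(Kb × [A⁻]) = 2.0863e-06; pOH = 5.68; pH = 14 - pOH = 8.32.

V = 60.4 mL, pH = 8.32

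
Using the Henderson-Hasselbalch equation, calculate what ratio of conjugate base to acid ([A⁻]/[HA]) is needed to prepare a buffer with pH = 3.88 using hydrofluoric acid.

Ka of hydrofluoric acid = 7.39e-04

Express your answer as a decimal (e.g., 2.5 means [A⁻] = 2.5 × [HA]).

pKa = -log(7.39e-04) = 3.1314. pH = pKa + log([A⁻]/[HA]), so log([A⁻]/[HA]) = pH − pKa = 3.88 − 3.1314 = 0.7486. [A⁻]/[HA] = 10^(0.7486) = 5.61

[A⁻]/[HA] = 5.61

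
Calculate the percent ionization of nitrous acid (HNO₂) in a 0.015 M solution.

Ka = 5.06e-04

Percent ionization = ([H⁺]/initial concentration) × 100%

Using Ka equilibrium: x² + Ka×x - Ka×C = 0. Solving: [H⁺] = 2.5136e-03. Percent = (2.5136e-03/0.015) × 100

Percent ionization = 16.8%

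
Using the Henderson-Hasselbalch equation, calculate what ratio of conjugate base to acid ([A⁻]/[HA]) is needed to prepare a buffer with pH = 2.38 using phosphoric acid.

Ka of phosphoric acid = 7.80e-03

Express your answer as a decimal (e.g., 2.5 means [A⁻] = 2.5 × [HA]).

pKa = -log(7.80e-03) = 2.1079. pH = pKa + log([A⁻]/[HA]), so log([A⁻]/[HA]) = pH − pKa = 2.38 − 2.1079 = 0.2721. [A⁻]/[HA] = 10^(0.2721) = 1.87

[A⁻]/[HA] = 1.87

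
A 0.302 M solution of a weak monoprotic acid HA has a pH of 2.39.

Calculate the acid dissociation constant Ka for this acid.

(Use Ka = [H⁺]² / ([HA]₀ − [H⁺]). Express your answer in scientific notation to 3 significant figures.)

[H⁺] = 10^(−pH) = 10^(−2.39) = 4.074e-03 M. For HA ⇌ H⁺ + A⁻, Ka = [H⁺][A⁻]/[HA] = [H⁺]² / ([HA]₀ − [H⁺]) = (4.074e-03)² / (0.302 − 4.074e-03) = 5.57e-05.

K_a = 5.57e-05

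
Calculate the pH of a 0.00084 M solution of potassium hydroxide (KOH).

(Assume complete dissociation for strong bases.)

[OH⁻] = 0.00084 M for strong base. pOH = -log[OH⁻] = 3.08, pH = 14 - pOH

pH = 10.92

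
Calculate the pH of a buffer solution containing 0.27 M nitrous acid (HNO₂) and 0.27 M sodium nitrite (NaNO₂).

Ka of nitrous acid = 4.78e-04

pKa = -log(4.78e-04) = 3.32. pH = pKa + log([A⁻]/[HA]) = 3.32 + log(0.27/0.27)

pH = 3.32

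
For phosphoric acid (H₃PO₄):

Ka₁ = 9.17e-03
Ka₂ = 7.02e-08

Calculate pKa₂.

pKa₂ = -log(Ka₂) = -log(7.02e-08) = 7.15.

pK_{a2} = 7.15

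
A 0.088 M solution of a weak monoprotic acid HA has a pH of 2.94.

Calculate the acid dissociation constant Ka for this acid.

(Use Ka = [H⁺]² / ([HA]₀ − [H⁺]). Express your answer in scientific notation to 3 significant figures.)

[H⁺] = 10^(−pH) = 10^(−2.94) = 1.148e-03 M. For HA ⇌ H⁺ + A⁻, Ka = [H⁺][A⁻]/[HA] = [H⁺]² / ([HA]₀ − [H⁺]) = (1.148e-03)² / (0.088 − 1.148e-03) = 1.52e-05.

K_a = 1.52e-05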